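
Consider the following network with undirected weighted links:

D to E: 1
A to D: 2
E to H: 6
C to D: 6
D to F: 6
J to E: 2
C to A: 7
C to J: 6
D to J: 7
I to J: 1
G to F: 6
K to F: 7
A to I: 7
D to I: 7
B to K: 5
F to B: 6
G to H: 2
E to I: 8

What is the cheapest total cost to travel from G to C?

Settle nodes by increasing distance from G:
G: 0
H: 2  (via G)
F: 6  (via G)
E: 8  (via H)
D: 9  (via E)
J: 10  (via E)
A: 11  (via D)
I: 11  (via J)
B: 12  (via F)
K: 13  (via F)
C: 15  (via D)
Shortest route: G → H → E → D → C = 15.

15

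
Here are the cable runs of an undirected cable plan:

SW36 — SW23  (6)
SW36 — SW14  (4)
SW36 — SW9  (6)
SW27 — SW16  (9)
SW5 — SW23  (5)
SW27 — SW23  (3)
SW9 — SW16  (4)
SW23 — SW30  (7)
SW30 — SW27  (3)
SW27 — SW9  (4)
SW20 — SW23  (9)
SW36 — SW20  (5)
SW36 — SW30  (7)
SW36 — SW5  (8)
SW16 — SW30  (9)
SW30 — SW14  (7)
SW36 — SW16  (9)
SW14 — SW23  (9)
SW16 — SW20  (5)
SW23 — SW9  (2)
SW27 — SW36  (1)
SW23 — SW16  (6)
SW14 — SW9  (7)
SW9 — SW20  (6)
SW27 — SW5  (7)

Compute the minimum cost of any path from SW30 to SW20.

9

Settle nodes by increasing distance from SW30:
SW30: 0
SW27: 3  (via SW30)
SW36: 4  (via SW27)
SW23: 6  (via SW27)
SW9: 7  (via SW27)
SW14: 7  (via SW30)
SW16: 9  (via SW30)
SW20: 9  (via SW36)
Shortest route: SW30–SW27–SW36–SW20 = 9.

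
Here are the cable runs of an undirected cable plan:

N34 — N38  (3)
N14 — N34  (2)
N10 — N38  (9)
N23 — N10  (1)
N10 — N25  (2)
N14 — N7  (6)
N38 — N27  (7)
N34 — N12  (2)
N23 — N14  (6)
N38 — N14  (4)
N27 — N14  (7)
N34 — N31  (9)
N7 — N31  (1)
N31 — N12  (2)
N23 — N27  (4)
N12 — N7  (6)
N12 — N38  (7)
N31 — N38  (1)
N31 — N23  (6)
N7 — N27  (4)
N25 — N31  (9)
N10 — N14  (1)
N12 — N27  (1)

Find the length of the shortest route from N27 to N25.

Shortest distances from N27:
N27: 0
N12: 1  (via N27)
N34: 3  (via N12)
N31: 3  (via N12)
N7: 4  (via N27)
N38: 4  (via N31)
N23: 4  (via N27)
N10: 5  (via N23)
N14: 5  (via N34)
N25: 7  (via N10)
Shortest route: N27–N23–N10–N25 = 7.

7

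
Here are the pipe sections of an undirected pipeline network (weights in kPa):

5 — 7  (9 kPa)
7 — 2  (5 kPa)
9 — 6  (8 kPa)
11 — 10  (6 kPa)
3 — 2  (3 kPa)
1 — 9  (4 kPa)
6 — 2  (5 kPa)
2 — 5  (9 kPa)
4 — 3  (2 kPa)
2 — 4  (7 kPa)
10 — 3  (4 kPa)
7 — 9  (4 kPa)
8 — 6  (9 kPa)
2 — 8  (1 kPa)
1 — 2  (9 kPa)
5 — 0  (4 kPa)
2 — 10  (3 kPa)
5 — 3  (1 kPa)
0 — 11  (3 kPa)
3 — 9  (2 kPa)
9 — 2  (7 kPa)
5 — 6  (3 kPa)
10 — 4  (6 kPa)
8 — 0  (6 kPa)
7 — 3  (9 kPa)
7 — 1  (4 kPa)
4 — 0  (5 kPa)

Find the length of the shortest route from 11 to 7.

Shortest distances from 11:
11: 0
0: 3  (via 11)
10: 6  (via 11)
5: 7  (via 0)
3: 8  (via 5)
4: 8  (via 0)
2: 9  (via 10)
8: 9  (via 0)
6: 10  (via 5)
9: 10  (via 3)
1: 14  (via 9)
7: 14  (via 2)
Shortest route: 11 → 10 → 2 → 7 = 14 kPa.

14 kPa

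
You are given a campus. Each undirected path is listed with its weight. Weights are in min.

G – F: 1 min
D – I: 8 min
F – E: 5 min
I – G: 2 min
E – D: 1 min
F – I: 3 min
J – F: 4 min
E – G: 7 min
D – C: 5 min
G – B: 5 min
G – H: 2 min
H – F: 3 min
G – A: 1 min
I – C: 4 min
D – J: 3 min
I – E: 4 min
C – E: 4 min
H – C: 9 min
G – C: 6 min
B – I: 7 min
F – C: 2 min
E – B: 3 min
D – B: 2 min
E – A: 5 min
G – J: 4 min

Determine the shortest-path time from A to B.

Compare a few routes:
A → E → B: 5+3 = 8
A → G → I → E → D → B: 1+2+4+1+2 = 10
A → E → D → B: 5+1+2 = 8
A → G → B: 1+5 = 6
The minimum is 6 min via A → G → B.

6 min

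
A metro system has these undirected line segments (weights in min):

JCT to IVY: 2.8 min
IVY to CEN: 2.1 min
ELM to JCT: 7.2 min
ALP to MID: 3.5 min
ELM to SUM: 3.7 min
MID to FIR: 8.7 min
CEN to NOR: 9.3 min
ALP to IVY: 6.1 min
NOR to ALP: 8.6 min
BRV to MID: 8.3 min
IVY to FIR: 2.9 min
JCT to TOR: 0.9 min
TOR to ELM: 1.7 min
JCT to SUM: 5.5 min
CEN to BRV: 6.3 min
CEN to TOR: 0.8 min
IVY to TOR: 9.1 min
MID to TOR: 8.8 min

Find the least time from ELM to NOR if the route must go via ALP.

Shortest ELM→ALP: ELM → TOR → CEN → IVY → ALP = 10.7
Best ALP to NOR: ALP → NOR costing 8.6
Total via ALP: 10.7 + 8.6 = 19.3 min.

19.3 min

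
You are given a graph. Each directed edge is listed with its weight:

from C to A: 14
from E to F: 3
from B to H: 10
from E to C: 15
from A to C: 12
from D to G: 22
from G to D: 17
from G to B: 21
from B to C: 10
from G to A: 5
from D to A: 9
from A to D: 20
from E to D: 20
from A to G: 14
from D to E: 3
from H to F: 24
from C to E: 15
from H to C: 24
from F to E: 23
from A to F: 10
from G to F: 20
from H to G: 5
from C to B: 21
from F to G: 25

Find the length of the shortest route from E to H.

46

Enumerating some paths:
E - F - G - B - H: 3+25+21+10 = 59
E - C - B - H: 15+21+10 = 46
The minimum is 46 via E - C - B - H.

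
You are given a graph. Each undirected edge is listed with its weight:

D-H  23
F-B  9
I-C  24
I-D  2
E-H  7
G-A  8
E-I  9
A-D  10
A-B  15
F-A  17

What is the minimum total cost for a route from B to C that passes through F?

62

Best B to F: B–F costing 9
Best F to C: F–A–D–I–C costing 53
Total via F: 9 + 53 = 62.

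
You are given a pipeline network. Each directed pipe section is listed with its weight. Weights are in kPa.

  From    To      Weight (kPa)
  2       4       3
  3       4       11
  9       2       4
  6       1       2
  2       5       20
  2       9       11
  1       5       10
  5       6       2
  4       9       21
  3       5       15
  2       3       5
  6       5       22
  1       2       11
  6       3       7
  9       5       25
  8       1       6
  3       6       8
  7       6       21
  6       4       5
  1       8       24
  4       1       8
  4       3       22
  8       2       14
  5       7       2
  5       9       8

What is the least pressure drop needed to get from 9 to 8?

39 kPa

Running Dijkstra from 9:
9: 0
2: 4  (via 9)
4: 7  (via 2)
3: 9  (via 2)
1: 15  (via 4)
6: 17  (via 3)
5: 24  (via 2)
7: 26  (via 5)
8: 39  (via 1)
Shortest route: 9–2–4–1–8 = 39 kPa.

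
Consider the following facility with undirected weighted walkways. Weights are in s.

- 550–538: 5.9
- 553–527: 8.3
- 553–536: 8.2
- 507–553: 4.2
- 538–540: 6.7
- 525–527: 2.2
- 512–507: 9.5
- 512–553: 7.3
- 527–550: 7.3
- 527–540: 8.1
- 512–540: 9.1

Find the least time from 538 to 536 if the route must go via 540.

31.3 s

Shortest 538→540: 538–540 = 6.7
Shortest 540→536: 540–527–553–536 = 24.6
Total via 540: 6.7 + 24.6 = 31.3 s.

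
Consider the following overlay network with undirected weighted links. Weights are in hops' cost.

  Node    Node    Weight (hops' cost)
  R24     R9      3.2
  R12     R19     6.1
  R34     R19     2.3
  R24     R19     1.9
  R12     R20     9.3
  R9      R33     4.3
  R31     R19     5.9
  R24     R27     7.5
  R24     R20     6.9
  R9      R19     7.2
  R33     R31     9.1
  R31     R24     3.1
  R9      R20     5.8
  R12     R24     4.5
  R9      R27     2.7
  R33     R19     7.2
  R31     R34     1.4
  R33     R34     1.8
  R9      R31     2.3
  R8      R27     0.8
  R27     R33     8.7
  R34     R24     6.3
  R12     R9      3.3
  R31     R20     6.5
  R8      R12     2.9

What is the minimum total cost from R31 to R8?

Enumerating some paths:
R31 → R24 → R12 → R8: 3.1+4.5+2.9 = 10.5
R31 → R9 → R12 → R8: 2.3+3.3+2.9 = 8.5
R31 → R9 → R27 → R8: 2.3+2.7+0.8 = 5.8
R31 → R24 → R9 → R27 → R8: 3.1+3.2+2.7+0.8 = 9.8
The minimum is 5.8 hops' cost via R31 → R9 → R27 → R8.

5.8 hops' cost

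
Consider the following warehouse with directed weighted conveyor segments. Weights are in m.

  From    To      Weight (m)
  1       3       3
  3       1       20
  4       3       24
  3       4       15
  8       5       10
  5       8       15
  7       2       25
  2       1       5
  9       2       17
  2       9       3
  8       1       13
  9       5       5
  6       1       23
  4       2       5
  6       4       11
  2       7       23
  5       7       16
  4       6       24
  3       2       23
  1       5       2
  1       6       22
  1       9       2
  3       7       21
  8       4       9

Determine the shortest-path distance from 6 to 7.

Running Dijkstra from 6:
6: 0
4: 11  (via 6)
2: 16  (via 4)
9: 19  (via 2)
1: 21  (via 2)
5: 23  (via 1)
3: 24  (via 1)
8: 38  (via 5)
7: 39  (via 2)
Shortest route: 6 → 4 → 2 → 7 = 39 m.

39 m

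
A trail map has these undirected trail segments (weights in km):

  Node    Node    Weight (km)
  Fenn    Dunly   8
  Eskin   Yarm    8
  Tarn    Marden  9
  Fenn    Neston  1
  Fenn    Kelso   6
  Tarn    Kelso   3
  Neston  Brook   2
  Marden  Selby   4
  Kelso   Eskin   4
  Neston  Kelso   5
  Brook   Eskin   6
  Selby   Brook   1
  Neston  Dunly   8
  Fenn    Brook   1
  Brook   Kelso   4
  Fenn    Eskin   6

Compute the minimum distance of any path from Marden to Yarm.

Running Dijkstra from Marden:
Marden: 0
Selby: 4  (via Marden)
Brook: 5  (via Selby)
Fenn: 6  (via Brook)
Neston: 7  (via Brook)
Tarn: 9  (via Marden)
Kelso: 9  (via Brook)
Eskin: 11  (via Brook)
Dunly: 14  (via Fenn)
Yarm: 19  (via Eskin)
Shortest route: Marden–Selby–Brook–Eskin–Yarm = 19 km.

19 km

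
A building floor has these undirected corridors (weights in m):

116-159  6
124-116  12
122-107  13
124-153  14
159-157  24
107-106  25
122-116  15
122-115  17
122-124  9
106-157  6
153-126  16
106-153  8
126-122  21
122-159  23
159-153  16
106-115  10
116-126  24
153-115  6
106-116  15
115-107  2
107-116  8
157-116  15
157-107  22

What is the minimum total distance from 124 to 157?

27 m

Running Dijkstra from 124:
124: 0
122: 9  (via 124)
116: 12  (via 124)
153: 14  (via 124)
159: 18  (via 116)
115: 20  (via 153)
107: 20  (via 116)
106: 22  (via 153)
157: 27  (via 116)
Shortest route: 124 → 116 → 157 = 27 m.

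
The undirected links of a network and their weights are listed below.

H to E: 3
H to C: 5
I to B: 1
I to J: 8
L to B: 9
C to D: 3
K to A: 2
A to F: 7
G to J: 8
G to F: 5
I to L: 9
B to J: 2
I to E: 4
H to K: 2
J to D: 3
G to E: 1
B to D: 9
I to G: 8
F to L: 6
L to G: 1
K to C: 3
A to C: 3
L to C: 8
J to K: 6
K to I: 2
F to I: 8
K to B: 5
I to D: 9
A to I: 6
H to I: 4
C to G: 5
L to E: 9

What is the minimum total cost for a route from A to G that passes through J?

15

Best A to J: A → K → I → B → J costing 7
Best J to G: J → G costing 8
Total via J: 7 + 8 = 15.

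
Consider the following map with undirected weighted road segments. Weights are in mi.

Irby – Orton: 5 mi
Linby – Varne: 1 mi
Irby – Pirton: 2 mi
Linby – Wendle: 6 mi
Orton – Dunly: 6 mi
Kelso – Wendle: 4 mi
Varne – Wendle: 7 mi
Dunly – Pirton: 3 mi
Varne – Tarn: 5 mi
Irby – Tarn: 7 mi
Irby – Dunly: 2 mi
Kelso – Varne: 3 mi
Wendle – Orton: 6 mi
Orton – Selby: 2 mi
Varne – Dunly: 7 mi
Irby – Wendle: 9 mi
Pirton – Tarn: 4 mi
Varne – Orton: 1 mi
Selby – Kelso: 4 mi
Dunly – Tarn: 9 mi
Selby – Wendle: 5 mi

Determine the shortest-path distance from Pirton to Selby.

Running Dijkstra from Pirton:
Pirton: 0
Irby: 2  (via Pirton)
Dunly: 3  (via Pirton)
Tarn: 4  (via Pirton)
Orton: 7  (via Irby)
Varne: 8  (via Orton)
Linby: 9  (via Varne)
Selby: 9  (via Orton)
Shortest route: Pirton → Irby → Orton → Selby = 9 mi.

9 mi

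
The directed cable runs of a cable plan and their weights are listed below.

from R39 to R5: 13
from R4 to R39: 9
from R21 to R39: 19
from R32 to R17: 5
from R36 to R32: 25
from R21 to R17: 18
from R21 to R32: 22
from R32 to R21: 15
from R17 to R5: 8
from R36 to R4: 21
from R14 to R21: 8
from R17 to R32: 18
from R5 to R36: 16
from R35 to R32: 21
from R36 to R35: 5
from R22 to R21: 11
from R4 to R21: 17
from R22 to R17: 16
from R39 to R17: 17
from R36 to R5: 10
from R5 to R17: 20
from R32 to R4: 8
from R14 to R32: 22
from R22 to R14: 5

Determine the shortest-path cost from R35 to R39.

38

Compare a few routes:
R35 → R32 → R17 → R5 → R36 → R4 → R39: 21+5+8+16+21+9 = 80
R35 → R32 → R4 → R21 → R39: 21+8+17+19 = 65
R35 → R32 → R4 → R39: 21+8+9 = 38
R35 → R32 → R21 → R39: 21+15+19 = 55
The minimum is 38 via R35 → R32 → R4 → R39.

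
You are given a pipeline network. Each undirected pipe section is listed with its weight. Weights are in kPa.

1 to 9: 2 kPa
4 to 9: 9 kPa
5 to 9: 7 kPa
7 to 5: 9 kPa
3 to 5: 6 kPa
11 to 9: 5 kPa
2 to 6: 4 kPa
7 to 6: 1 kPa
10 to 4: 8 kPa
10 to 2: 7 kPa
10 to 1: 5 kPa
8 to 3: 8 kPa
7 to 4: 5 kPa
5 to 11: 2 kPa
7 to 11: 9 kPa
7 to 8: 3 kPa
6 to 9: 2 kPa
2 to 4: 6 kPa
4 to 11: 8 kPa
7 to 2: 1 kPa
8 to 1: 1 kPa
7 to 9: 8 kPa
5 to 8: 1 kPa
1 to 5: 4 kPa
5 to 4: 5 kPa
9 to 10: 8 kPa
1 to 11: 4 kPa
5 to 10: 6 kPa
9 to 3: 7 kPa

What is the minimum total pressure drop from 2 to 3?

Candidate routes:
2 - 7 - 6 - 9 - 3: 1+1+2+7 = 11
2 - 7 - 8 - 3: 1+3+8 = 12
Cheapest is 2 - 7 - 6 - 9 - 3 at 11 kPa.

11 kPa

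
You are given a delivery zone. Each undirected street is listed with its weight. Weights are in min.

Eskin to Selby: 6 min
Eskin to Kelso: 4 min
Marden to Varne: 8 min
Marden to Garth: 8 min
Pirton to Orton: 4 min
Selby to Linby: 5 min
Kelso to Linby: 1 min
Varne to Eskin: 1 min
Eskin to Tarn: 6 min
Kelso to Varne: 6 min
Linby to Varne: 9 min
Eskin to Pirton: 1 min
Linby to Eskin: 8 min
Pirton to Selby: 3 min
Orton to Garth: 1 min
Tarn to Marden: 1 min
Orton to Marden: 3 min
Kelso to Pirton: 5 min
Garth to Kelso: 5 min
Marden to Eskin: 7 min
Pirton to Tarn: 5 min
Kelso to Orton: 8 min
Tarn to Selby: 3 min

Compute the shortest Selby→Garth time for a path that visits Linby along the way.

11 min

Best Selby to Linby: Selby–Linby costing 5
Best Linby to Garth: Linby–Kelso–Garth costing 6
Total via Linby: 5 + 6 = 11 min.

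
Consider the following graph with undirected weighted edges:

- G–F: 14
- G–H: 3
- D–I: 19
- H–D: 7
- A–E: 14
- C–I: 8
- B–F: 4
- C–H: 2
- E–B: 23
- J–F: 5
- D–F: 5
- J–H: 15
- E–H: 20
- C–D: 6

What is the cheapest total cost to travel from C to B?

Candidate routes:
C - H - D - F - B: 2+7+5+4 = 18
C - D - F - B: 6+5+4 = 15
C - H - G - F - B: 2+3+14+4 = 23
The minimum is 15 via C - D - F - B.

15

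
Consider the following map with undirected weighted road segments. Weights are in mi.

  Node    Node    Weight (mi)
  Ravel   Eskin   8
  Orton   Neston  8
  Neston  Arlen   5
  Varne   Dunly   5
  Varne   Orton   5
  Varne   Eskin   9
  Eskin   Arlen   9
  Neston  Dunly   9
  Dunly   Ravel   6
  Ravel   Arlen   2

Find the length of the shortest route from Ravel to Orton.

15 mi

Settle nodes by increasing distance from Ravel:
Ravel: 0
Arlen: 2  (via Ravel)
Dunly: 6  (via Ravel)
Neston: 7  (via Arlen)
Eskin: 8  (via Ravel)
Varne: 11  (via Dunly)
Orton: 15  (via Neston)
Shortest route: Ravel–Arlen–Neston–Orton = 15 mi.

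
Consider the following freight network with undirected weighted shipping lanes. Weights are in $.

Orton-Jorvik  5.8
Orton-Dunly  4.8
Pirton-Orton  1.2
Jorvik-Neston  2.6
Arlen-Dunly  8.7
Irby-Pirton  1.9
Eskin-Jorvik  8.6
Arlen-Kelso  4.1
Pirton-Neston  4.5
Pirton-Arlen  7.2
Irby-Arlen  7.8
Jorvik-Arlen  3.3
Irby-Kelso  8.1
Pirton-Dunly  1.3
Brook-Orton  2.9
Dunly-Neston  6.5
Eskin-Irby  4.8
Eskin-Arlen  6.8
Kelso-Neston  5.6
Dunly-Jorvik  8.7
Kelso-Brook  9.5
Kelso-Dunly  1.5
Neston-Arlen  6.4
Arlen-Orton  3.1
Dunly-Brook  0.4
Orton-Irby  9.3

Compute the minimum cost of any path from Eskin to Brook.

$8.4

Shortest distances from Eskin:
Eskin: 0
Irby: 4.8  (via Eskin)
Pirton: 6.7  (via Irby)
Arlen: 6.8  (via Eskin)
Orton: 7.9  (via Pirton)
Dunly: 8  (via Pirton)
Brook: 8.4  (via Dunly)
Shortest route: Eskin → Irby → Pirton → Dunly → Brook = $8.4.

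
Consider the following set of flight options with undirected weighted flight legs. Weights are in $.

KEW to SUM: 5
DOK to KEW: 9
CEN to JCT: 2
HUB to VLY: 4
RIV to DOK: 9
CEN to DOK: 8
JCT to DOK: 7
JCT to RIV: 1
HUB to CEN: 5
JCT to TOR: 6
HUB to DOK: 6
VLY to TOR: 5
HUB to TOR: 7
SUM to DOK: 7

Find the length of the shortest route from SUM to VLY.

Compare a few routes:
SUM–KEW–DOK–HUB–VLY: 5+9+6+4 = 24
SUM–DOK–CEN–HUB–VLY: 7+8+5+4 = 24
SUM–DOK–HUB–VLY: 7+6+4 = 17
The minimum is $17 via SUM–DOK–HUB–VLY.

$17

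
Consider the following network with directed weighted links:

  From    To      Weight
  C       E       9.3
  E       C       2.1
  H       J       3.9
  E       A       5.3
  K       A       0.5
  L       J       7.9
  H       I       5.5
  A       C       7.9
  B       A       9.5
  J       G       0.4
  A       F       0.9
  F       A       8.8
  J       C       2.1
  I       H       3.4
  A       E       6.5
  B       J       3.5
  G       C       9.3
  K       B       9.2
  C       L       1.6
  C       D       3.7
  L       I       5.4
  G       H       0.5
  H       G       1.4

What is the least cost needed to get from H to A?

Shortest distances from H:
H: 0
G: 1.4  (via H)
J: 3.9  (via H)
I: 5.5  (via H)
C: 6  (via J)
L: 7.6  (via C)
D: 9.7  (via C)
E: 15.3  (via C)
A: 20.6  (via E)
Shortest route: H → J → C → E → A = 20.6.

20.6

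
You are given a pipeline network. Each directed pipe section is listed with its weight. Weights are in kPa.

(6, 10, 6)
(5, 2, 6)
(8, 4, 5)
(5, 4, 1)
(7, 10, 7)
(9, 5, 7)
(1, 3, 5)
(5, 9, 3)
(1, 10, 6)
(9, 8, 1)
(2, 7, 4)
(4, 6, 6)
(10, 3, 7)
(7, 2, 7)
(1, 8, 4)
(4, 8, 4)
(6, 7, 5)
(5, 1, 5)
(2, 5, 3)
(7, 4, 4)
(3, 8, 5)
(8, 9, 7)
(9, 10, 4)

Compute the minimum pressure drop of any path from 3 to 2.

25 kPa

Settle nodes by increasing distance from 3:
3: 0
8: 5  (via 3)
4: 10  (via 8)
9: 12  (via 8)
6: 16  (via 4)
10: 16  (via 9)
5: 19  (via 9)
7: 21  (via 6)
1: 24  (via 5)
2: 25  (via 5)
Shortest route: 3 → 8 → 9 → 5 → 2 = 25 kPa.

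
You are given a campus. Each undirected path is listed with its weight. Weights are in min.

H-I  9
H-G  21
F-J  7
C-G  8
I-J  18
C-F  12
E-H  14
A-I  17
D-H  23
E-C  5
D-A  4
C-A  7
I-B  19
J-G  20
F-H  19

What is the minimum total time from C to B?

43 min

Shortest distances from C:
C: 0
E: 5  (via C)
A: 7  (via C)
G: 8  (via C)
D: 11  (via A)
F: 12  (via C)
H: 19  (via E)
J: 19  (via F)
I: 24  (via A)
B: 43  (via I)
Shortest route: C–A–I–B = 43 min.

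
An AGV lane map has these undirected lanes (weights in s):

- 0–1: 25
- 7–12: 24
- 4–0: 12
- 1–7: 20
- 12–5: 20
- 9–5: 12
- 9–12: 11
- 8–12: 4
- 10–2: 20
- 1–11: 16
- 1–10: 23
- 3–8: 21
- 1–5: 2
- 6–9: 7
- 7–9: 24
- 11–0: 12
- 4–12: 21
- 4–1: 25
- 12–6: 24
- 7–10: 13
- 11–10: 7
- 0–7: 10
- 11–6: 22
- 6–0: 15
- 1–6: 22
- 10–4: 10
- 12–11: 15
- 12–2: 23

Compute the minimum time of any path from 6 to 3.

Shortest distances from 6:
6: 0
9: 7  (via 6)
0: 15  (via 6)
12: 18  (via 9)
5: 19  (via 9)
1: 21  (via 5)
8: 22  (via 12)
11: 22  (via 6)
7: 25  (via 0)
4: 27  (via 0)
10: 29  (via 11)
2: 41  (via 12)
3: 43  (via 8)
Shortest route: 6–9–12–8–3 = 43 s.

43 s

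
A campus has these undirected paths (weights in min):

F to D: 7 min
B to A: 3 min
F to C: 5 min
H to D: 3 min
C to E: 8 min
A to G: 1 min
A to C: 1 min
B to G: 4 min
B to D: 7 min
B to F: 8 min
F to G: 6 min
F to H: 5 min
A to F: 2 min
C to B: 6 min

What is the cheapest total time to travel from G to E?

10 min

Candidate routes:
G–F–A–C–E: 6+2+1+8 = 17
G–A–F–C–E: 1+2+5+8 = 16
G–B–A–C–E: 4+3+1+8 = 16
G–A–C–E: 1+1+8 = 10
The minimum is 10 min via G–A–C–E.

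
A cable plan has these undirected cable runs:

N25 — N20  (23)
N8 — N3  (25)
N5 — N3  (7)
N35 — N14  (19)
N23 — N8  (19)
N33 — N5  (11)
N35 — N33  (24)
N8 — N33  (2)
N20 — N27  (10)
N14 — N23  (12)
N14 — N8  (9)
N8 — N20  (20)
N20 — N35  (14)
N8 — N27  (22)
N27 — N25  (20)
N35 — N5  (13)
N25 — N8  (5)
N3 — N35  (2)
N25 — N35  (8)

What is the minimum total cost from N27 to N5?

33

Enumerating some paths:
N27 → N20 → N35 → N3 → N5: 10+14+2+7 = 33
N27 → N8 → N33 → N5: 22+2+11 = 35
N27 → N25 → N35 → N3 → N5: 20+8+2+7 = 37
N27 → N20 → N35 → N5: 10+14+13 = 37
Cheapest is N27 → N20 → N35 → N3 → N5 at 33.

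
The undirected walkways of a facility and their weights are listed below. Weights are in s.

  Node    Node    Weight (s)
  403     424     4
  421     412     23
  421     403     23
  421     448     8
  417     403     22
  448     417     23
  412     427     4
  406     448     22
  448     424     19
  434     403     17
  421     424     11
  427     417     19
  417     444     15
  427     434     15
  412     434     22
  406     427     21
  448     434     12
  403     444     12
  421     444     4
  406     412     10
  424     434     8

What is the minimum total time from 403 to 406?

41 s

Shortest distances from 403:
403: 0
424: 4  (via 403)
434: 12  (via 424)
444: 12  (via 403)
421: 15  (via 424)
417: 22  (via 403)
448: 23  (via 424)
427: 27  (via 434)
412: 31  (via 427)
406: 41  (via 412)
Shortest route: 403 → 424 → 434 → 427 → 412 → 406 = 41 s.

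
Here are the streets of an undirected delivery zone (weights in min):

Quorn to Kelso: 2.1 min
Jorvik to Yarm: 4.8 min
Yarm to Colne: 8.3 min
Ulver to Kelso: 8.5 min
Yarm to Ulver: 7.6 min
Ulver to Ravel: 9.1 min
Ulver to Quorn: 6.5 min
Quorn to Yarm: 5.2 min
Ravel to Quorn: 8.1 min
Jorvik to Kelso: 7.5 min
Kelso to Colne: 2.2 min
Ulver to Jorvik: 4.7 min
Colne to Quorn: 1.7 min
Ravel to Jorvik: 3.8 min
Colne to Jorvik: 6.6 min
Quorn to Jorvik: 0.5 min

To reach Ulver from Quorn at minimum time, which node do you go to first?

Jorvik

Candidate routes:
Quorn–Ulver: 6.5 = 6.5
Quorn–Jorvik–Ulver: 0.5+4.7 = 5.2
Cheapest is Quorn–Jorvik–Ulver at 5.2 min.
So from Quorn the first move is to Jorvik.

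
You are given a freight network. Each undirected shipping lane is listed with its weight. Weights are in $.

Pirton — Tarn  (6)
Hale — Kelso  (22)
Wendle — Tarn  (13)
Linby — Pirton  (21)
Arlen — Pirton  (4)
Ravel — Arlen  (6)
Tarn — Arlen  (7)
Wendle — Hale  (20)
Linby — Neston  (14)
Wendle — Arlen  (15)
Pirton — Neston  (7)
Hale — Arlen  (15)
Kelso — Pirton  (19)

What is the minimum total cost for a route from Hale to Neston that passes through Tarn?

$35

Best Hale to Tarn: Hale → Arlen → Tarn costing 22
Best Tarn to Neston: Tarn → Pirton → Neston costing 13
Total via Tarn: 22 + 13 = $35.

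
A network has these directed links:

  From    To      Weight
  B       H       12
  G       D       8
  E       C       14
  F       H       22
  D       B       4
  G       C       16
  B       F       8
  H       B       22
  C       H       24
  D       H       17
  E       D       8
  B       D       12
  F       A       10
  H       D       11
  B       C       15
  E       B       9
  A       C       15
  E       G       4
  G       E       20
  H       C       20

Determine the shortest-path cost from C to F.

Enumerating some paths:
C–H–B–F: 24+22+8 = 54
C–H–D–B–F: 24+11+4+8 = 47
The minimum is 47 via C–H–D–B–F.

47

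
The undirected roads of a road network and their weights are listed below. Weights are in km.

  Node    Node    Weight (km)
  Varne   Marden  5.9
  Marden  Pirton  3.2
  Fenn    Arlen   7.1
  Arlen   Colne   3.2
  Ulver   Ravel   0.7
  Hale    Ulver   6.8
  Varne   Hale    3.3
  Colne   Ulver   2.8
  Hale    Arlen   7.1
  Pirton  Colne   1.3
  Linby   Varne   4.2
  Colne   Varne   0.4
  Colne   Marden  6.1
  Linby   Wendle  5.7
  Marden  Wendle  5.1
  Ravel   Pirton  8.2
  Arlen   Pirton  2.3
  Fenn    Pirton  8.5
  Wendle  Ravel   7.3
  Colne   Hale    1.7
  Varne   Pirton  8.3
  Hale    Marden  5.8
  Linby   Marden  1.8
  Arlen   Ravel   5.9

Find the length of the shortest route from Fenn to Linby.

Compare a few routes:
Fenn → Pirton → Marden → Linby: 8.5+3.2+1.8 = 13.5
Fenn → Pirton → Colne → Varne → Linby: 8.5+1.3+0.4+4.2 = 14.4
Fenn → Arlen → Pirton → Marden → Linby: 7.1+2.3+3.2+1.8 = 14.4
The minimum is 13.5 km via Fenn → Pirton → Marden → Linby.

13.5 km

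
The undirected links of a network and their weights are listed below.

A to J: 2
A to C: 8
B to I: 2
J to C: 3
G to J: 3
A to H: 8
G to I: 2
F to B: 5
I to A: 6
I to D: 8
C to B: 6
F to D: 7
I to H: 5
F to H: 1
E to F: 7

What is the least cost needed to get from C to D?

16

Shortest distances from C:
C: 0
J: 3  (via C)
A: 5  (via J)
B: 6  (via C)
G: 6  (via J)
I: 8  (via B)
F: 11  (via B)
H: 12  (via F)
D: 16  (via I)
Shortest route: C → B → I → D = 16.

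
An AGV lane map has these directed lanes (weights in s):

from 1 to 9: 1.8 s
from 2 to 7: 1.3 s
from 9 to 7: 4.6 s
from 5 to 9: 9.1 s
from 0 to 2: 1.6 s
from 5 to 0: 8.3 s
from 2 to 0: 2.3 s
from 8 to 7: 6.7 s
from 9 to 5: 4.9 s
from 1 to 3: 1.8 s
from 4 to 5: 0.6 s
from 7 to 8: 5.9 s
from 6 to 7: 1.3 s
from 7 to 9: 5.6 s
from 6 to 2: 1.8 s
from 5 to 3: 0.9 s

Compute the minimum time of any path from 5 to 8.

Settle nodes by increasing distance from 5:
5: 0
3: 0.9  (via 5)
0: 8.3  (via 5)
9: 9.1  (via 5)
2: 9.9  (via 0)
7: 11.2  (via 2)
8: 17.1  (via 7)
Shortest route: 5 → 0 → 2 → 7 → 8 = 17.1 s.

17.1 s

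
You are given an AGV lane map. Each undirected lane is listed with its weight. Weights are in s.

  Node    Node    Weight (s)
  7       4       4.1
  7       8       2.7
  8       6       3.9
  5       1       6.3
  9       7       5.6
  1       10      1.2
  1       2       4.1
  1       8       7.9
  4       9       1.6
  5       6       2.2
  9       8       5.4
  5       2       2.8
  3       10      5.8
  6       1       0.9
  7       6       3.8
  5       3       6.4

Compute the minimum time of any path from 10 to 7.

Running Dijkstra from 10:
10: 0
1: 1.2  (via 10)
6: 2.1  (via 1)
5: 4.3  (via 6)
2: 5.3  (via 1)
3: 5.8  (via 10)
7: 5.9  (via 6)
Shortest route: 10–1–6–7 = 5.9 s.

5.9 s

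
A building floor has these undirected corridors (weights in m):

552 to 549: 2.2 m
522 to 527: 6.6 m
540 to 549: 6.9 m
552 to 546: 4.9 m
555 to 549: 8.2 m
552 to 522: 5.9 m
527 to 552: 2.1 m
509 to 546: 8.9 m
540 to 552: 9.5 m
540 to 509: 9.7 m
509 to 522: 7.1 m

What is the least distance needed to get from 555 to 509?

Settle nodes by increasing distance from 555:
555: 0
549: 8.2  (via 555)
552: 10.4  (via 549)
527: 12.5  (via 552)
540: 15.1  (via 549)
546: 15.3  (via 552)
522: 16.3  (via 552)
509: 23.4  (via 522)
Shortest route: 555 → 549 → 552 → 522 → 509 = 23.4 m.

23.4 m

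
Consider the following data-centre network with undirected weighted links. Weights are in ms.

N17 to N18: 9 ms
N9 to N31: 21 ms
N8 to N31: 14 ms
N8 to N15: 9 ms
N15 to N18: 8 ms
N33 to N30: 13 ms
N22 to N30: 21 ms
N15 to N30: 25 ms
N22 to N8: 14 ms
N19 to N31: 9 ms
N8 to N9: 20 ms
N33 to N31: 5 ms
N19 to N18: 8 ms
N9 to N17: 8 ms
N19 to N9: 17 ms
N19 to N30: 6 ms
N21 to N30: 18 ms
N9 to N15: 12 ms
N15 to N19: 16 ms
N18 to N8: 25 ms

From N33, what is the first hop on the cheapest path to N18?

N31

Candidate routes:
N33 - N31 - N19 - N18: 5+9+8 = 22
N33 - N30 - N19 - N18: 13+6+8 = 27
Cheapest is N33 - N31 - N19 - N18 at 22 ms.
So from N33 the first move is to N31.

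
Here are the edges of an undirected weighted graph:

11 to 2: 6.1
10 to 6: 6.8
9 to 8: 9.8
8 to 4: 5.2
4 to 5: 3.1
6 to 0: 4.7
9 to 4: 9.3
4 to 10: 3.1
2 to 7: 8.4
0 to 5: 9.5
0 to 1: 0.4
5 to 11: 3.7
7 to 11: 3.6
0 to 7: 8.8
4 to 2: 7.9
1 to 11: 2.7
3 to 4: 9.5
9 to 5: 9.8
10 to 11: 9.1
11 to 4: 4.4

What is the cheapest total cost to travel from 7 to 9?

17.1

Settle nodes by increasing distance from 7:
7: 0
11: 3.6  (via 7)
1: 6.3  (via 11)
0: 6.7  (via 1)
5: 7.3  (via 11)
4: 8  (via 11)
2: 8.4  (via 7)
10: 11.1  (via 4)
6: 11.4  (via 0)
8: 13.2  (via 4)
9: 17.1  (via 5)
Shortest route: 7 → 11 → 5 → 9 = 17.1.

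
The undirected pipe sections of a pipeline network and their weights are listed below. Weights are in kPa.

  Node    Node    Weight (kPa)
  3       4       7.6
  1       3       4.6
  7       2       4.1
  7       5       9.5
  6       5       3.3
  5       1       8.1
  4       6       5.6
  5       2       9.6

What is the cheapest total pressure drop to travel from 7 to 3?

22.2 kPa

Enumerating some paths:
7–2–5–1–3: 4.1+9.6+8.1+4.6 = 26.4
7–5–1–3: 9.5+8.1+4.6 = 22.2
7–5–6–4–3: 9.5+3.3+5.6+7.6 = 26
The minimum is 22.2 kPa via 7–5–1–3.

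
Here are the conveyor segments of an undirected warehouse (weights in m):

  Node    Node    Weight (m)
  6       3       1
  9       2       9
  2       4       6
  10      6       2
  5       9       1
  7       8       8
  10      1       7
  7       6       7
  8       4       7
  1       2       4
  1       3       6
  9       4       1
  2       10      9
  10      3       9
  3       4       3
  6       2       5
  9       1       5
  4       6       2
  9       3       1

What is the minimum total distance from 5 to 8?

Running Dijkstra from 5:
5: 0
9: 1  (via 5)
3: 2  (via 9)
4: 2  (via 9)
6: 3  (via 3)
10: 5  (via 6)
1: 6  (via 9)
2: 8  (via 4)
8: 9  (via 4)
Shortest route: 5–9–4–8 = 9 m.

9 m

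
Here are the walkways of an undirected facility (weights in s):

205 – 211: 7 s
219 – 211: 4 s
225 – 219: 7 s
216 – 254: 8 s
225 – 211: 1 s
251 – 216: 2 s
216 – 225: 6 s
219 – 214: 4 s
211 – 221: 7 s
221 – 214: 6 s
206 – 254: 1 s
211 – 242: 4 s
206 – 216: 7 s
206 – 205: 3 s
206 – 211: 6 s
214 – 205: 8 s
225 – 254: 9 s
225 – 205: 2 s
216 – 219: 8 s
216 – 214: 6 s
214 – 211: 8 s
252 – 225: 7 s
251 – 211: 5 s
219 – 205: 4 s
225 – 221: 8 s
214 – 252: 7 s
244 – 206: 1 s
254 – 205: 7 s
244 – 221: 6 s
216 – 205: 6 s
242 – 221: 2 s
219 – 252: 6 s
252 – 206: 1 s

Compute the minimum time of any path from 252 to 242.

10 s

Candidate routes:
252–206–211–242: 1+6+4 = 11
252–225–211–242: 7+1+4 = 12
252–206–244–221–242: 1+1+6+2 = 10
252–206–205–225–211–242: 1+3+2+1+4 = 11
The minimum is 10 s via 252–206–244–221–242.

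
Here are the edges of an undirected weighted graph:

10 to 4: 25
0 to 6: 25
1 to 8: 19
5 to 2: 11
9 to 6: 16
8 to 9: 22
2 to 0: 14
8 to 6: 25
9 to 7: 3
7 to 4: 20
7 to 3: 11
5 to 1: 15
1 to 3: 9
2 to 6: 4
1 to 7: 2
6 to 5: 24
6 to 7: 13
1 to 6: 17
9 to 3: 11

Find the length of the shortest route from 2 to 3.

28

Enumerating some paths:
2 → 6 → 1 → 3: 4+17+9 = 30
2 → 6 → 7 → 3: 4+13+11 = 28
Cheapest is 2 → 6 → 7 → 3 at 28.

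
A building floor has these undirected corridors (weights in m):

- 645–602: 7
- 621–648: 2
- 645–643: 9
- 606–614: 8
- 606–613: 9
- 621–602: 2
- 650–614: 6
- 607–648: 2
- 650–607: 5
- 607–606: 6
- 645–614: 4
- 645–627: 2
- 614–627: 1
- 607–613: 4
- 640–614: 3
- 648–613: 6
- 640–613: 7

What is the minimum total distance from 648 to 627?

13 m

Compare a few routes:
648 - 621 - 602 - 645 - 627: 2+2+7+2 = 13
648 - 607 - 650 - 614 - 627: 2+5+6+1 = 14
648 - 621 - 602 - 645 - 614 - 627: 2+2+7+4+1 = 16
Cheapest is 648 - 621 - 602 - 645 - 627 at 13 m.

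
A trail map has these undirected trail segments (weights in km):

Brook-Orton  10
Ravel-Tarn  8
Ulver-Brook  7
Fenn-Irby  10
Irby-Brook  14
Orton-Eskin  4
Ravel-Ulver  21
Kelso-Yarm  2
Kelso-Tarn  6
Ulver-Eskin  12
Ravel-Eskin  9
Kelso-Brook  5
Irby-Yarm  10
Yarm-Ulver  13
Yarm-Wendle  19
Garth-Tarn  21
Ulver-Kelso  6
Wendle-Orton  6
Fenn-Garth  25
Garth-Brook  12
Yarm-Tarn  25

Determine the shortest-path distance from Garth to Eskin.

26 km

Candidate routes:
Garth → Tarn → Ravel → Eskin: 21+8+9 = 38
Garth → Brook → Orton → Eskin: 12+10+4 = 26
Garth → Brook → Ulver → Eskin: 12+7+12 = 31
Garth → Brook → Kelso → Ulver → Eskin: 12+5+6+12 = 35
Cheapest is Garth → Brook → Orton → Eskin at 26 km.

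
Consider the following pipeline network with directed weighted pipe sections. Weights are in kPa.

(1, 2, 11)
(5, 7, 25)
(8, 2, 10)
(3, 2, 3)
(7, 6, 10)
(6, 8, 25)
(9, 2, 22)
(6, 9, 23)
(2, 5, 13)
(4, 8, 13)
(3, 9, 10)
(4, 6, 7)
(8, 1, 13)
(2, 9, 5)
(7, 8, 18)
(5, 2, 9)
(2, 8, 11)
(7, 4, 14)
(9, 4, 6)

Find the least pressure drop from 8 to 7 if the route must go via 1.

62 kPa

Best 8 to 1: 8 → 1 costing 13
Shortest 1→7: 1 → 2 → 5 → 7 = 49
Total via 1: 13 + 49 = 62 kPa.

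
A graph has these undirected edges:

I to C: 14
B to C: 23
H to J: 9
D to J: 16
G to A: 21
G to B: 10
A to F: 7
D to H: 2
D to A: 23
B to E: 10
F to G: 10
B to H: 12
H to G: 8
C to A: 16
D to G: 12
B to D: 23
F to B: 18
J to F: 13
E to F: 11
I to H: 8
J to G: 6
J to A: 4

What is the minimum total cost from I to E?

Compare a few routes:
I → H → G → F → E: 8+8+10+11 = 37
I → H → B → E: 8+12+10 = 30
I → H → G → B → E: 8+8+10+10 = 36
Cheapest is I → H → B → E at 30.

30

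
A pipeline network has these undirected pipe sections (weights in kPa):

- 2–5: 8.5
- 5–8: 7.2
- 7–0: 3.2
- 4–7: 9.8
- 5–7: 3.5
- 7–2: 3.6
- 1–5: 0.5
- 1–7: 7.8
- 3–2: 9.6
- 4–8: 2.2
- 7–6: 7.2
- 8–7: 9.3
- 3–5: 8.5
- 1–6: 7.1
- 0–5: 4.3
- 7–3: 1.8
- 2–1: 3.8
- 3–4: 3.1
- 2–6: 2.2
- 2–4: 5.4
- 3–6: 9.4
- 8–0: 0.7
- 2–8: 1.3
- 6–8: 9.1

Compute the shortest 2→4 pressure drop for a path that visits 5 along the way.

11.5 kPa

Shortest 2→5: 2 → 1 → 5 = 4.3
Best 5 to 4: 5 → 0 → 8 → 4 costing 7.2
Total via 5: 4.3 + 7.2 = 11.5 kPa.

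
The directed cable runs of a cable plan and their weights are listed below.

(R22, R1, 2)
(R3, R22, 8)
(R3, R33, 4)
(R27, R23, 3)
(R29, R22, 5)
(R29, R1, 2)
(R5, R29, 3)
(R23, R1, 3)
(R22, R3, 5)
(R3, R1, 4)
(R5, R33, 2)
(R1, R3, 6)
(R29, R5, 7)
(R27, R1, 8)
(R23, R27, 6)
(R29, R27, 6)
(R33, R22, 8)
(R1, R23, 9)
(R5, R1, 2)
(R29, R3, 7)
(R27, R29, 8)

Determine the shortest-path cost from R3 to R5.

Settle nodes by increasing distance from R3:
R3: 0
R1: 4  (via R3)
R33: 4  (via R3)
R22: 8  (via R3)
R23: 13  (via R1)
R27: 19  (via R23)
R29: 27  (via R27)
R5: 34  (via R29)
Shortest route: R3 → R1 → R23 → R27 → R29 → R5 = 34.

34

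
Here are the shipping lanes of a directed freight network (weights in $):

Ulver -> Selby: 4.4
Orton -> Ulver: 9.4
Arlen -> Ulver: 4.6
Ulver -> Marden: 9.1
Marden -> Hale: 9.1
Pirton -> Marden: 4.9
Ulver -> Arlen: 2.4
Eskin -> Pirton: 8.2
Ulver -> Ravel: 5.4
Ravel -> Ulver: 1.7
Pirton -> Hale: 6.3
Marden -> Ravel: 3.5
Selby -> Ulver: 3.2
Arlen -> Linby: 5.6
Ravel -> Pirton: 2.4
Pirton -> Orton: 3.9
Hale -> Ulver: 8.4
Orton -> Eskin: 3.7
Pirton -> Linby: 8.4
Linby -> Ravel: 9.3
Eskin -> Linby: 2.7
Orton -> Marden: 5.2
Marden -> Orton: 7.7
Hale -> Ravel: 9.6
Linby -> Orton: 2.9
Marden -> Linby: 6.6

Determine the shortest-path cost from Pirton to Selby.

Candidate routes:
Pirton → Orton → Marden → Ravel → Ulver → Selby: 3.9+5.2+3.5+1.7+4.4 = 18.7
Pirton → Marden → Ravel → Ulver → Selby: 4.9+3.5+1.7+4.4 = 14.5
Pirton → Hale → Ulver → Selby: 6.3+8.4+4.4 = 19.1
Pirton → Orton → Ulver → Selby: 3.9+9.4+4.4 = 17.7
The minimum is $14.5 via Pirton → Marden → Ravel → Ulver → Selby.

$14.5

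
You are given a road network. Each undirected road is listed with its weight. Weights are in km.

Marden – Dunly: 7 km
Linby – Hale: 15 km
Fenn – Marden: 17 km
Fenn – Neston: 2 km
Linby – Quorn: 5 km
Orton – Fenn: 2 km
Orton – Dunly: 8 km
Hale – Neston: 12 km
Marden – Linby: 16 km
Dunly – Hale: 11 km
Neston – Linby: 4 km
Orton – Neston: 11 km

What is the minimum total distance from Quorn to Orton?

13 km

Candidate routes:
Quorn–Linby–Neston–Orton: 5+4+11 = 20
Quorn–Linby–Neston–Fenn–Orton: 5+4+2+2 = 13
Cheapest is Quorn–Linby–Neston–Fenn–Orton at 13 km.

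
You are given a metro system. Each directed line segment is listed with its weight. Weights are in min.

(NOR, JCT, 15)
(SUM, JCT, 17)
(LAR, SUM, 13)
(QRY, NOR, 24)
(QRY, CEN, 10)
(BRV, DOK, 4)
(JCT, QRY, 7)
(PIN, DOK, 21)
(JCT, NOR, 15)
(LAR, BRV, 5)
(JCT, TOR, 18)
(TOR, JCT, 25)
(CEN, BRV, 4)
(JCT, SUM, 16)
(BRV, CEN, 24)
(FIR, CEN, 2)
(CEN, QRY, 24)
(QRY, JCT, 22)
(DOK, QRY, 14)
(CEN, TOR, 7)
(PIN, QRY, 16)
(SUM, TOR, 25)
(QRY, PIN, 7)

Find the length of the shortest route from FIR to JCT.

Shortest distances from FIR:
FIR: 0
CEN: 2  (via FIR)
BRV: 6  (via CEN)
TOR: 9  (via CEN)
DOK: 10  (via BRV)
QRY: 24  (via DOK)
PIN: 31  (via QRY)
JCT: 34  (via TOR)
Shortest route: FIR–CEN–TOR–JCT = 34 min.

34 min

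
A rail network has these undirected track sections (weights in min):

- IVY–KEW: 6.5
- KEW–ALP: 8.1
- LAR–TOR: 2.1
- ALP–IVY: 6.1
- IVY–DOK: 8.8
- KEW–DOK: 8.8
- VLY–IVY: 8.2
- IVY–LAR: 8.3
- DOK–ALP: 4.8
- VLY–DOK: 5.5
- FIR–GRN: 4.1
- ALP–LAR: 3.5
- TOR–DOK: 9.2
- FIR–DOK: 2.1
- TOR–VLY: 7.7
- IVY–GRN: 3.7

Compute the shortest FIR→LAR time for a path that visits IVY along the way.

Best FIR to IVY: FIR–GRN–IVY costing 7.8
Shortest IVY→LAR: IVY–LAR = 8.3
Total via IVY: 7.8 + 8.3 = 16.1 min.

16.1 min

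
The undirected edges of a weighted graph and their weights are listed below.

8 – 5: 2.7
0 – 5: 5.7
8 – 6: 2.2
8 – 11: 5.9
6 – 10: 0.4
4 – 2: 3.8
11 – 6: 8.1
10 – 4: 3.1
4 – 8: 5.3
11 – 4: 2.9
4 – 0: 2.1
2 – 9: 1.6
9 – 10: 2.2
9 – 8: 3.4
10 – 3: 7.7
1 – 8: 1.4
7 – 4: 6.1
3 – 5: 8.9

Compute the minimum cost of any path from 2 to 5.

Shortest distances from 2:
2: 0
9: 1.6  (via 2)
4: 3.8  (via 2)
10: 3.8  (via 9)
6: 4.2  (via 10)
8: 5  (via 9)
0: 5.9  (via 4)
1: 6.4  (via 8)
11: 6.7  (via 4)
5: 7.7  (via 8)
Shortest route: 2–9–8–5 = 7.7.

7.7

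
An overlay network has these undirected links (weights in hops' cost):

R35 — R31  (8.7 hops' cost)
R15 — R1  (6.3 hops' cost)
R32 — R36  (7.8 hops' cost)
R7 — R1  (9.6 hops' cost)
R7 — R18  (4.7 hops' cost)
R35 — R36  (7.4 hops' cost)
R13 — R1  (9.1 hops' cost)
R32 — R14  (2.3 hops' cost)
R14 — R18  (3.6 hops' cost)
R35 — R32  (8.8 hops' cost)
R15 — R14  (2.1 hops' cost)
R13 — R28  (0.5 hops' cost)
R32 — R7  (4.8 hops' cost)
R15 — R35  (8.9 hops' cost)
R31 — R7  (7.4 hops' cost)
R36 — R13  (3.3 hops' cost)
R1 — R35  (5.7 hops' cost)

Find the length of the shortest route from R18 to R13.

Settle nodes by increasing distance from R18:
R18: 0
R14: 3.6  (via R18)
R7: 4.7  (via R18)
R15: 5.7  (via R14)
R32: 5.9  (via R14)
R1: 12  (via R15)
R31: 12.1  (via R7)
R36: 13.7  (via R32)
R35: 14.6  (via R15)
R13: 17  (via R36)
Shortest route: R18–R14–R32–R36–R13 = 17 hops' cost.

17 hops' cost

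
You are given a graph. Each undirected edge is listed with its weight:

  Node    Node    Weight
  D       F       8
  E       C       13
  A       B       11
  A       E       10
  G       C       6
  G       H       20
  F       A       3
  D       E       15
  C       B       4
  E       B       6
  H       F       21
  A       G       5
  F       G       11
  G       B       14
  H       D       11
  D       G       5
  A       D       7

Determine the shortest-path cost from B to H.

26

Settle nodes by increasing distance from B:
B: 0
C: 4  (via B)
E: 6  (via B)
G: 10  (via C)
A: 11  (via B)
F: 14  (via A)
D: 15  (via G)
H: 26  (via D)
Shortest route: B–C–G–D–H = 26.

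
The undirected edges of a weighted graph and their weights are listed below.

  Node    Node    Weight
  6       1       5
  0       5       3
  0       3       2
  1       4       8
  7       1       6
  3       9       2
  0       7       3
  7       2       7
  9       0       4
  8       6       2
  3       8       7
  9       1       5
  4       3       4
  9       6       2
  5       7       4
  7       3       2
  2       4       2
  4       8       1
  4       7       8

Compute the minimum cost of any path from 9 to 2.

7

Enumerating some paths:
9 → 3 → 8 → 4 → 2: 2+7+1+2 = 12
9 → 6 → 8 → 4 → 2: 2+2+1+2 = 7
9 → 3 → 4 → 2: 2+4+2 = 8
9 → 3 → 7 → 2: 2+2+7 = 11
Cheapest is 9 → 6 → 8 → 4 → 2 at 7.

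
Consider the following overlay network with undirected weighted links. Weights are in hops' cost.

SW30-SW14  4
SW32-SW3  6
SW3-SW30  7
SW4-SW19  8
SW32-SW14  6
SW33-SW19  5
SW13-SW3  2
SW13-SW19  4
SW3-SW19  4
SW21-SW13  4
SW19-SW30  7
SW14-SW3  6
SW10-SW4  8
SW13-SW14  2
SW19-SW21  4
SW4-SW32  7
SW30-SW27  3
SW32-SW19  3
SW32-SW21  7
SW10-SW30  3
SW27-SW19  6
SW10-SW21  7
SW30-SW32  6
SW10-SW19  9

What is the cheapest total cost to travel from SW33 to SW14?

Enumerating some paths:
SW33–SW19–SW3–SW13–SW14: 5+4+2+2 = 13
SW33–SW19–SW32–SW14: 5+3+6 = 14
SW33–SW19–SW13–SW14: 5+4+2 = 11
SW33–SW19–SW3–SW14: 5+4+6 = 15
Cheapest is SW33–SW19–SW13–SW14 at 11 hops' cost.

11 hops' cost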